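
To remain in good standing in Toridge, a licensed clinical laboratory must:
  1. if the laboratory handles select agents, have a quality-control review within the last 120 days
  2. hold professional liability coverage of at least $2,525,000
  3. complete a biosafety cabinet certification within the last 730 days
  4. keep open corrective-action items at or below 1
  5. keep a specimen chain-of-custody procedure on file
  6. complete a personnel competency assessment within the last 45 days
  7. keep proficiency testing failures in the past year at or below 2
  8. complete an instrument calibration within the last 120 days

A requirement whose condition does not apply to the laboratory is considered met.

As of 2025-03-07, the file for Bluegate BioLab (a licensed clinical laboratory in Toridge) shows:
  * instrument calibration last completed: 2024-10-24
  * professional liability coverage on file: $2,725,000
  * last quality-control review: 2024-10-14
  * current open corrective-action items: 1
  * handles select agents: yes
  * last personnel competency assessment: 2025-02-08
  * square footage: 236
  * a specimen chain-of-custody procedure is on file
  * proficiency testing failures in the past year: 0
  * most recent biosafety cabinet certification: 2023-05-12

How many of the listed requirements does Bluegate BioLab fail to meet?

2

1. condition 'handles select agents' holds; quality-control review 144 days ago vs limit 120 → not met
2. professional liability coverage $2,725,000 ≥ $2,525,000 → met
3. biosafety cabinet certification 665 days ago vs limit 730 → met
4. open corrective-action items 1 ≤ 1 → met
5. specimen chain-of-custody procedure present → met
6. personnel competency assessment 27 days ago vs limit 45 → met
7. proficiency testing failures in the past year 0 ≤ 2 → met
8. instrument calibration 134 days ago vs limit 120 → not met
Not met: 2 of 8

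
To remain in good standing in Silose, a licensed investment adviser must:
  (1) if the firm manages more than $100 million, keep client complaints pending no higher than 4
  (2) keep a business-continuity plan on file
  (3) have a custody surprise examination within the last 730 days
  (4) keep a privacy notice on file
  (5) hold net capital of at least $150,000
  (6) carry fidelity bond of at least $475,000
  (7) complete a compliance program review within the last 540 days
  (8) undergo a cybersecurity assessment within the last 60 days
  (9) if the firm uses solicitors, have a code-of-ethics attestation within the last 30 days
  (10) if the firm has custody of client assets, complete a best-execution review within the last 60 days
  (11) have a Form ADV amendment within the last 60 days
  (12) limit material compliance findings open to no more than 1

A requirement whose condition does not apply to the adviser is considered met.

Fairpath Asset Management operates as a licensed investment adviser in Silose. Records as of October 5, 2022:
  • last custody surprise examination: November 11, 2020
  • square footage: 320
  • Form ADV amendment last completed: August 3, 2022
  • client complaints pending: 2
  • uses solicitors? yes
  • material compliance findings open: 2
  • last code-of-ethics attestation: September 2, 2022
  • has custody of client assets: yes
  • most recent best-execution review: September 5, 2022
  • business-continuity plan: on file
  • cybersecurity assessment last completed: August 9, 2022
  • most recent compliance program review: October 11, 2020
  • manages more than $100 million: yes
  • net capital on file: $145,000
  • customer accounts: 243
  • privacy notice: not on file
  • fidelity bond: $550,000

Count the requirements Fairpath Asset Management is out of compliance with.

1. condition 'manages more than $100 million' holds; client complaints pending 2 ≤ 4 → met
2. business-continuity plan present → met
3. custody surprise examination 693 days ago vs limit 730 → met
4. privacy notice absent → not met
5. net capital $145,000 < $150,000 → not met
6. fidelity bond $550,000 ≥ $475,000 → met
7. compliance program review 724 days ago vs limit 540 → not met
8. cybersecurity assessment 57 days ago vs limit 60 → met
9. condition 'uses solicitors' holds; code-of-ethics attestation 33 days ago vs limit 30 → not met
10. condition 'has custody of client assets' holds; best-execution review 30 days ago vs limit 60 → met
11. Form ADV amendment 63 days ago vs limit 60 → not met
12. material compliance findings open 2 > 1 → not met
Not met: 6 of 12

6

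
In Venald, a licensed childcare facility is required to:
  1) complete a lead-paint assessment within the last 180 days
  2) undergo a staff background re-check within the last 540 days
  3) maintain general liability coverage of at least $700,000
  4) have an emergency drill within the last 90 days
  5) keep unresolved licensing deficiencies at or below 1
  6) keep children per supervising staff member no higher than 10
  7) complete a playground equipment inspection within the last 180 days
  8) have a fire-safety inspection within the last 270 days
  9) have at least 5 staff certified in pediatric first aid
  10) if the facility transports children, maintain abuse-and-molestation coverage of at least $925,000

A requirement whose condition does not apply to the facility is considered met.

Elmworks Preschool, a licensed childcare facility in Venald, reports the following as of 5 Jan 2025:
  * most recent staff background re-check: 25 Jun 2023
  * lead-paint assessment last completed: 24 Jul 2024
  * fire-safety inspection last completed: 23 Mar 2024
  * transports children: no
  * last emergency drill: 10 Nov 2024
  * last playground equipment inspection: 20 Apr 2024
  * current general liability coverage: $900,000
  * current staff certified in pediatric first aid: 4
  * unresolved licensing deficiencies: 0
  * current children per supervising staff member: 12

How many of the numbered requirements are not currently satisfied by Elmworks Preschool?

5

1. lead-paint assessment 165 days ago vs limit 180 → met
2. staff background re-check 560 days ago vs limit 540 → not met
3. general liability coverage $900,000 ≥ $700,000 → met
4. emergency drill 56 days ago vs limit 90 → met
5. unresolved licensing deficiencies 0 ≤ 1 → met
6. children per supervising staff member 12 > 10 → not met
7. playground equipment inspection 260 days ago vs limit 180 → not met
8. fire-safety inspection 288 days ago vs limit 270 → not met
9. staff certified in pediatric first aid 4 < 5 → not met
10. condition 'transports children' does not hold → requirement n/a → met
Not met: 5 of 10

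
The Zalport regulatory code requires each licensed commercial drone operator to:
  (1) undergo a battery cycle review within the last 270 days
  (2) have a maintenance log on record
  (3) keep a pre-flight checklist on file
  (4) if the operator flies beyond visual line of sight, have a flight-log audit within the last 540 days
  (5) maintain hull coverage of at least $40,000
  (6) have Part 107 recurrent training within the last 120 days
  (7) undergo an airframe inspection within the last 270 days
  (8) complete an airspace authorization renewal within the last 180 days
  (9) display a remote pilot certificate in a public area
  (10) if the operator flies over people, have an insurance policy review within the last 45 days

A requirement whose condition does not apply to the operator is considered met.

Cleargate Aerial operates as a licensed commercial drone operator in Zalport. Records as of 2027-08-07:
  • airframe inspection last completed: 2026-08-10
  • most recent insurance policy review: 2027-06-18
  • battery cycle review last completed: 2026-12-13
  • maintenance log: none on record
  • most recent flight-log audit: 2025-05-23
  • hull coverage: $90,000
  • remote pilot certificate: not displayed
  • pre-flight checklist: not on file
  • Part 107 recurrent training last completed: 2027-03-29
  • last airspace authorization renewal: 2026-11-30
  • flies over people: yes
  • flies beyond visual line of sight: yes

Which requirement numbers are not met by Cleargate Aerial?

1. battery cycle review 237 days ago vs limit 270 → met
2. maintenance log absent → not met
3. pre-flight checklist absent → not met
4. condition 'flies beyond visual line of sight' holds; flight-log audit 806 days ago vs limit 540 → not met
5. hull coverage $90,000 ≥ $40,000 → met
6. Part 107 recurrent training 131 days ago vs limit 120 → not met
7. airframe inspection 362 days ago vs limit 270 → not met
8. airspace authorization renewal 250 days ago vs limit 180 → not met
9. remote pilot certificate absent → not met
10. condition 'flies over people' holds; insurance policy review 50 days ago vs limit 45 → not met
Not met: 2, 3, 4, 6, 7, 8, 9, 10

2, 3, 4, 6, 7, 8, 9, 10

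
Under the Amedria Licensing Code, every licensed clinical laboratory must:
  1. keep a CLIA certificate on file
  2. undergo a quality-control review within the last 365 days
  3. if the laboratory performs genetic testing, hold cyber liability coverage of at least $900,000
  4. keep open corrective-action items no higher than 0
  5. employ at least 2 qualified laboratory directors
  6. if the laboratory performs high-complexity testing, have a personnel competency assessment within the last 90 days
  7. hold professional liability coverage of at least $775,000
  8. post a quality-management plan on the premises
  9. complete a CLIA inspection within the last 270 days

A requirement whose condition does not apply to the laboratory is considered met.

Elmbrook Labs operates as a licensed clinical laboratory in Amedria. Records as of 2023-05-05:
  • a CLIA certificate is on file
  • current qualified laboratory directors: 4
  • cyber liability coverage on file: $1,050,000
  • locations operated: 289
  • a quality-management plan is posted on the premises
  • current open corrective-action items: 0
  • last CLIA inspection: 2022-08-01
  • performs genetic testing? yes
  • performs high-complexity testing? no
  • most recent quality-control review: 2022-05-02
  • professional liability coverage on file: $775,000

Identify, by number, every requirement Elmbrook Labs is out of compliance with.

1. CLIA certificate present → met
2. quality-control review 368 days ago vs limit 365 → not met
3. condition 'performs genetic testing' holds; cyber liability coverage $1,050,000 ≥ $900,000 → met
4. open corrective-action items 0 ≤ 0 → met
5. qualified laboratory directors 4 ≥ 2 → met
6. condition 'performs high-complexity testing' does not hold → requirement n/a → met
7. professional liability coverage $775,000 ≥ $775,000 → met
8. quality-management plan present → met
9. CLIA inspection 277 days ago vs limit 270 → not met
Not met: 2, 9

2, 9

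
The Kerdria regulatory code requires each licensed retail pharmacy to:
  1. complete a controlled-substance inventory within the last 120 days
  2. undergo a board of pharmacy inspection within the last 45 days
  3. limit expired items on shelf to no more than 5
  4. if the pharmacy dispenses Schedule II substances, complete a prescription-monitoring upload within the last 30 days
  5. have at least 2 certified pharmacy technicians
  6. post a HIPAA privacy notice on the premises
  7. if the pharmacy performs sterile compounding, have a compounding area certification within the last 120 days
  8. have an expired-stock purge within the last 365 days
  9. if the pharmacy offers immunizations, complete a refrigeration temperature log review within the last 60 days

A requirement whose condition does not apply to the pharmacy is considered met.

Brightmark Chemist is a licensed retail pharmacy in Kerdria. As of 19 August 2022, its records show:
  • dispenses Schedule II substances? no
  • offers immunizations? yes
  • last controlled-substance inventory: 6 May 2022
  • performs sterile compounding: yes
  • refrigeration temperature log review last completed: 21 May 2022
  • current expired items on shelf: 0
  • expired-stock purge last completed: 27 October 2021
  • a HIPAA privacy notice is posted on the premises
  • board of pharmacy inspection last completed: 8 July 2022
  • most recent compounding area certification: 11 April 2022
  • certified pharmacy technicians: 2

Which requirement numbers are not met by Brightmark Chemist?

1. controlled-substance inventory 105 days ago vs limit 120 → met
2. board of pharmacy inspection 42 days ago vs limit 45 → met
3. expired items on shelf 0 ≤ 5 → met
4. condition 'dispenses Schedule II substances' does not hold → requirement n/a → met
5. certified pharmacy technicians 2 ≥ 2 → met
6. HIPAA privacy notice present → met
7. condition 'performs sterile compounding' holds; compounding area certification 130 days ago vs limit 120 → not met
8. expired-stock purge 296 days ago vs limit 365 → met
9. condition 'offers immunizations' holds; refrigeration temperature log review 90 days ago vs limit 60 → not met
Not met: 7, 9

7, 9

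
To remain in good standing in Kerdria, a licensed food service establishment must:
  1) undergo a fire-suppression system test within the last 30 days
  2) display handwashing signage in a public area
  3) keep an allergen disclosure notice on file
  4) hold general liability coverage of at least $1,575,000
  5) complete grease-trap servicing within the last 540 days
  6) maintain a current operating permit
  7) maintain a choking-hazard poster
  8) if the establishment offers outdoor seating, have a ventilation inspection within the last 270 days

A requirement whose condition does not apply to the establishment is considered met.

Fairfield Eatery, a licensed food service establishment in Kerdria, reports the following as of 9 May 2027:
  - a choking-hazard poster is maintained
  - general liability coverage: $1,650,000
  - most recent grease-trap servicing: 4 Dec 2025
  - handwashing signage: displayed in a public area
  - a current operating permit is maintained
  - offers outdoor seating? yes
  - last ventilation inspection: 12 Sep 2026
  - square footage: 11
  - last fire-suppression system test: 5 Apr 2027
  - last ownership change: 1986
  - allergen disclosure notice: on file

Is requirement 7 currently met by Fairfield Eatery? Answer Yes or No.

7. choking-hazard poster present → met

Yes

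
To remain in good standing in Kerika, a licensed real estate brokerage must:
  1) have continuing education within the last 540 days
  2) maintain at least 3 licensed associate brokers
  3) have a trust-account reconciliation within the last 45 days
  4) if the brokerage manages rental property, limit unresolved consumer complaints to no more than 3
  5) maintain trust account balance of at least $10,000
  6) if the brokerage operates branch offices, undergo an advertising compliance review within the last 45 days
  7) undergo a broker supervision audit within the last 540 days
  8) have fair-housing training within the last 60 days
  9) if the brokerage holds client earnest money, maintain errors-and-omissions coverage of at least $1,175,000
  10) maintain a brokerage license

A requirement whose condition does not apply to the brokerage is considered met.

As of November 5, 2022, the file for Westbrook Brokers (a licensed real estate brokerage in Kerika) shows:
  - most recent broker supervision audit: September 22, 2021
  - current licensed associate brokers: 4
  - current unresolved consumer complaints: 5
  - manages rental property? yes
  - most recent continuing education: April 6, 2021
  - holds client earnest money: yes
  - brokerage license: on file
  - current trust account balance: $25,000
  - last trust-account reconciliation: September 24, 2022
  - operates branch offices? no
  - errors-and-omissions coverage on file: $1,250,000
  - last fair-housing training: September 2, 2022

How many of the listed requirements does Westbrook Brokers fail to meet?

3

1. continuing education 578 days ago vs limit 540 → not met
2. licensed associate brokers 4 ≥ 3 → met
3. trust-account reconciliation 42 days ago vs limit 45 → met
4. condition 'manages rental property' holds; unresolved consumer complaints 5 > 3 → not met
5. trust account balance $25,000 ≥ $10,000 → met
6. condition 'operates branch offices' does not hold → requirement n/a → met
7. broker supervision audit 409 days ago vs limit 540 → met
8. fair-housing training 64 days ago vs limit 60 → not met
9. condition 'holds client earnest money' holds; errors-and-omissions coverage $1,250,000 ≥ $1,175,000 → met
10. brokerage license present → met
Not met: 3 of 10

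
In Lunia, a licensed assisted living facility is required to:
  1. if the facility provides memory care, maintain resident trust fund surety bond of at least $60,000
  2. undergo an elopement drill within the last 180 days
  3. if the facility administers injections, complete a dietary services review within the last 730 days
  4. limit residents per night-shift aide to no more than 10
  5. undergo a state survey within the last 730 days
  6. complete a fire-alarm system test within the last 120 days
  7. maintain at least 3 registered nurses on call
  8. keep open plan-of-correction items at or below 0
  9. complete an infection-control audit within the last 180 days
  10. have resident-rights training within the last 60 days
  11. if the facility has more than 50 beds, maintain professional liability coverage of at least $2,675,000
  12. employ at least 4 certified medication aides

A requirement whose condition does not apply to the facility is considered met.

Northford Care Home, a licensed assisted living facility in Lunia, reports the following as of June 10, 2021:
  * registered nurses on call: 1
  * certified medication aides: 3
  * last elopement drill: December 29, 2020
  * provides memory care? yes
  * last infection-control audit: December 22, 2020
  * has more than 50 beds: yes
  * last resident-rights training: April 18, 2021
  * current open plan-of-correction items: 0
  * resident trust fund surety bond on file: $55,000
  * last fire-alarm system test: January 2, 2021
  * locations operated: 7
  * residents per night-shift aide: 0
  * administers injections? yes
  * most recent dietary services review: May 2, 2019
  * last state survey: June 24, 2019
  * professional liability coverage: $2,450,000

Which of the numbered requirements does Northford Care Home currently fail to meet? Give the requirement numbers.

1. condition 'provides memory care' holds; resident trust fund surety bond $55,000 < $60,000 → not met
2. elopement drill 163 days ago vs limit 180 → met
3. condition 'administers injections' holds; dietary services review 770 days ago vs limit 730 → not met
4. residents per night-shift aide 0 ≤ 10 → met
5. state survey 717 days ago vs limit 730 → met
6. fire-alarm system test 159 days ago vs limit 120 → not met
7. registered nurses on call 1 < 3 → not met
8. open plan-of-correction items 0 ≤ 0 → met
9. infection-control audit 170 days ago vs limit 180 → met
10. resident-rights training 53 days ago vs limit 60 → met
11. condition 'has more than 50 beds' holds; professional liability coverage $2,450,000 < $2,675,000 → not met
12. certified medication aides 3 < 4 → not met
Not met: 1, 3, 6, 7, 11, 12

1, 3, 6, 7, 11, 12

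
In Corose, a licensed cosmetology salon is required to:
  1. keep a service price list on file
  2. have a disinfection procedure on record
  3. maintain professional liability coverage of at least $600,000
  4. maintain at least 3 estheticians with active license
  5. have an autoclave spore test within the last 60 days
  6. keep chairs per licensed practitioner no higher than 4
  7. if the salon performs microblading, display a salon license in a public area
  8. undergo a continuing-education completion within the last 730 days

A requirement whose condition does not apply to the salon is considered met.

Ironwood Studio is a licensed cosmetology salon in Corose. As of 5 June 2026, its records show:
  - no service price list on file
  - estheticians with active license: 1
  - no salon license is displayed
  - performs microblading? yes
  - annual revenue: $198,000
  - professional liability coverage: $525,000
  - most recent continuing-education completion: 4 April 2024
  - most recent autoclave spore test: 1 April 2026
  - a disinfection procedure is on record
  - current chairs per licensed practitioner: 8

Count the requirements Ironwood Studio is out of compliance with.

1. service price list absent → not met
2. disinfection procedure present → met
3. professional liability coverage $525,000 < $600,000 → not met
4. estheticians with active license 1 < 3 → not met
5. autoclave spore test 65 days ago vs limit 60 → not met
6. chairs per licensed practitioner 8 > 4 → not met
7. condition 'performs microblading' holds; salon license absent → not met
8. continuing-education completion 792 days ago vs limit 730 → not met
Not met: 7 of 8

7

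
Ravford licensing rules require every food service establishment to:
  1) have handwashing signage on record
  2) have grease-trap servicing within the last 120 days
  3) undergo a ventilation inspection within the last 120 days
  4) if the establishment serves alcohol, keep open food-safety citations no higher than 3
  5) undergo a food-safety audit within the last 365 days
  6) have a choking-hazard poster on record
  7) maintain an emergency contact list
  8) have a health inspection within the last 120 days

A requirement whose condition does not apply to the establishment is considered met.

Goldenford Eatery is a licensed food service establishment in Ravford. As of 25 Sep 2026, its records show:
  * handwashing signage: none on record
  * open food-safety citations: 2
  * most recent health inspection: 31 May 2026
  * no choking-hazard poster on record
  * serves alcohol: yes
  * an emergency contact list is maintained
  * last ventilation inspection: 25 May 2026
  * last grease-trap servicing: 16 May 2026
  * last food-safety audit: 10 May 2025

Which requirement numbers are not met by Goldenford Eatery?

1. handwashing signage absent → not met
2. grease-trap servicing 132 days ago vs limit 120 → not met
3. ventilation inspection 123 days ago vs limit 120 → not met
4. condition 'serves alcohol' holds; open food-safety citations 2 ≤ 3 → met
5. food-safety audit 503 days ago vs limit 365 → not met
6. choking-hazard poster absent → not met
7. emergency contact list present → met
8. health inspection 117 days ago vs limit 120 → met
Not met: 1, 2, 3, 5, 6

1, 2, 3, 5, 6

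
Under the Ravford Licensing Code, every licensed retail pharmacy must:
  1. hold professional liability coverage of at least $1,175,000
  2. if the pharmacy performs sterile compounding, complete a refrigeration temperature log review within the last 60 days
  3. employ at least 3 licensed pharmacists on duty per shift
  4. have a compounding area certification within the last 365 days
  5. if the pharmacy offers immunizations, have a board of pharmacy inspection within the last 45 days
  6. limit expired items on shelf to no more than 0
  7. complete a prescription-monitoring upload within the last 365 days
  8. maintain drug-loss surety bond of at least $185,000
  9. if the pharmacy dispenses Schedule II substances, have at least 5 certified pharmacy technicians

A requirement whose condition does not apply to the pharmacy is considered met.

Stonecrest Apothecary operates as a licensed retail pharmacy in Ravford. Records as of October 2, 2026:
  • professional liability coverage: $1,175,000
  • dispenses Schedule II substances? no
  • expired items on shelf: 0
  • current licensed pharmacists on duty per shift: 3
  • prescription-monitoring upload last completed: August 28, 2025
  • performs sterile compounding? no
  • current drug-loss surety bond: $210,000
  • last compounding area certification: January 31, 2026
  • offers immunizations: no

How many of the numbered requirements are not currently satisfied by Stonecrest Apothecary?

1. professional liability coverage $1,175,000 ≥ $1,175,000 → met
2. condition 'performs sterile compounding' does not hold → requirement n/a → met
3. licensed pharmacists on duty per shift 3 ≥ 3 → met
4. compounding area certification 244 days ago vs limit 365 → met
5. condition 'offers immunizations' does not hold → requirement n/a → met
6. expired items on shelf 0 ≤ 0 → met
7. prescription-monitoring upload 400 days ago vs limit 365 → not met
8. drug-loss surety bond $210,000 ≥ $185,000 → met
9. condition 'dispenses Schedule II substances' does not hold → requirement n/a → met
Not met: 1 of 9

1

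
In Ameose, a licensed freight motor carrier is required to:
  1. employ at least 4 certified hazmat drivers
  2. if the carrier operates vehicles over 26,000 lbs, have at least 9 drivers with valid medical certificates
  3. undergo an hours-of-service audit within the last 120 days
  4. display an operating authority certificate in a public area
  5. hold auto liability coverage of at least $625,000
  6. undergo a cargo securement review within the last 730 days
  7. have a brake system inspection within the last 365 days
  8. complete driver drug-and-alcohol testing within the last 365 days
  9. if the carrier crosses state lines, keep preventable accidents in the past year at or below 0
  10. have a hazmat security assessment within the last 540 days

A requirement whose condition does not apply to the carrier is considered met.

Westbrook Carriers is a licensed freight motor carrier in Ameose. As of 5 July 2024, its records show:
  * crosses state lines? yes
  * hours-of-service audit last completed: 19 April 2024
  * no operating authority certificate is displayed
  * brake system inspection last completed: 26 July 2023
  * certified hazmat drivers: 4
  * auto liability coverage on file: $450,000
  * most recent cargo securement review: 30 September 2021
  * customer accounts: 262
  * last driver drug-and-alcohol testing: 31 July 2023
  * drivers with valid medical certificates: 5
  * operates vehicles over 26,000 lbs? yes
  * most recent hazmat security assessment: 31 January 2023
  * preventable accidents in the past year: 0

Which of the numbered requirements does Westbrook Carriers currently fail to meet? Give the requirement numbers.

1. certified hazmat drivers 4 ≥ 4 → met
2. condition 'operates vehicles over 26,000 lbs' holds; drivers with valid medical certificates 5 < 9 → not met
3. hours-of-service audit 77 days ago vs limit 120 → met
4. operating authority certificate absent → not met
5. auto liability coverage $450,000 < $625,000 → not met
6. cargo securement review 1009 days ago vs limit 730 → not met
7. brake system inspection 345 days ago vs limit 365 → met
8. driver drug-and-alcohol testing 340 days ago vs limit 365 → met
9. condition 'crosses state lines' holds; preventable accidents in the past year 0 ≤ 0 → met
10. hazmat security assessment 521 days ago vs limit 540 → met
Not met: 2, 4, 5, 6

2, 4, 5, 6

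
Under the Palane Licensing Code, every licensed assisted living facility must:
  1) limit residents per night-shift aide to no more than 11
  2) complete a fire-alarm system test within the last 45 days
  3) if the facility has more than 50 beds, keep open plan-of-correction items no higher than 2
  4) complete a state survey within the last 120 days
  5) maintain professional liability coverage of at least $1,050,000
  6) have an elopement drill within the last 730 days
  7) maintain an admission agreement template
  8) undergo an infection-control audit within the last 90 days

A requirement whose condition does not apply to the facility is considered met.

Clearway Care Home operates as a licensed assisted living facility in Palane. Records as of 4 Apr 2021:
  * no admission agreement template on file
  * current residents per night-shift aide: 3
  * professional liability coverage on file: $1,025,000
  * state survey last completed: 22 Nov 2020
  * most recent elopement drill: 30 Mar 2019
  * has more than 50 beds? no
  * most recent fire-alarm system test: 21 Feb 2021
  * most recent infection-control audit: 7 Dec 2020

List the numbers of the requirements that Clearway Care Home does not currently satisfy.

1. residents per night-shift aide 3 ≤ 11 → met
2. fire-alarm system test 42 days ago vs limit 45 → met
3. condition 'has more than 50 beds' does not hold → requirement n/a → met
4. state survey 133 days ago vs limit 120 → not met
5. professional liability coverage $1,025,000 < $1,050,000 → not met
6. elopement drill 736 days ago vs limit 730 → not met
7. admission agreement template absent → not met
8. infection-control audit 118 days ago vs limit 90 → not met
Not met: 4, 5, 6, 7, 8

4, 5, 6, 7, 8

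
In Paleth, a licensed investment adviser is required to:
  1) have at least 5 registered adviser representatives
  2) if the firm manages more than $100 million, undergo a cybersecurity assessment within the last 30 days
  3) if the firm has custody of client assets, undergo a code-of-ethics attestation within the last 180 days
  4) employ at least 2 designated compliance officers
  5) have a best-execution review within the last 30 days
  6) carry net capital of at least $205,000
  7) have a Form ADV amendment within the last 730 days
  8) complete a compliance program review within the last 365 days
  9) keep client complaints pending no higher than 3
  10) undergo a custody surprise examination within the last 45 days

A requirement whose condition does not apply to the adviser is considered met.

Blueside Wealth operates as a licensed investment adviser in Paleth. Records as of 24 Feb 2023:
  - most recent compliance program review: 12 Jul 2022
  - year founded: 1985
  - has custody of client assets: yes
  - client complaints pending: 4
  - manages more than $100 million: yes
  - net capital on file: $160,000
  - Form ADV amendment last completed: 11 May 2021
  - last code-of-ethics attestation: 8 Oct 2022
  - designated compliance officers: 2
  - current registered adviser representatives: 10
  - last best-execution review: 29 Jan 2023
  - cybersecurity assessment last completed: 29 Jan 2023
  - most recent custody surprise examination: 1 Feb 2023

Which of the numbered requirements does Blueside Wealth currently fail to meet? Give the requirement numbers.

1. registered adviser representatives 10 ≥ 5 → met
2. condition 'manages more than $100 million' holds; cybersecurity assessment 26 days ago vs limit 30 → met
3. condition 'has custody of client assets' holds; code-of-ethics attestation 139 days ago vs limit 180 → met
4. designated compliance officers 2 ≥ 2 → met
5. best-execution review 26 days ago vs limit 30 → met
6. net capital $160,000 < $205,000 → not met
7. Form ADV amendment 654 days ago vs limit 730 → met
8. compliance program review 227 days ago vs limit 365 → met
9. client complaints pending 4 > 3 → not met
10. custody surprise examination 23 days ago vs limit 45 → met
Not met: 6, 9

6, 9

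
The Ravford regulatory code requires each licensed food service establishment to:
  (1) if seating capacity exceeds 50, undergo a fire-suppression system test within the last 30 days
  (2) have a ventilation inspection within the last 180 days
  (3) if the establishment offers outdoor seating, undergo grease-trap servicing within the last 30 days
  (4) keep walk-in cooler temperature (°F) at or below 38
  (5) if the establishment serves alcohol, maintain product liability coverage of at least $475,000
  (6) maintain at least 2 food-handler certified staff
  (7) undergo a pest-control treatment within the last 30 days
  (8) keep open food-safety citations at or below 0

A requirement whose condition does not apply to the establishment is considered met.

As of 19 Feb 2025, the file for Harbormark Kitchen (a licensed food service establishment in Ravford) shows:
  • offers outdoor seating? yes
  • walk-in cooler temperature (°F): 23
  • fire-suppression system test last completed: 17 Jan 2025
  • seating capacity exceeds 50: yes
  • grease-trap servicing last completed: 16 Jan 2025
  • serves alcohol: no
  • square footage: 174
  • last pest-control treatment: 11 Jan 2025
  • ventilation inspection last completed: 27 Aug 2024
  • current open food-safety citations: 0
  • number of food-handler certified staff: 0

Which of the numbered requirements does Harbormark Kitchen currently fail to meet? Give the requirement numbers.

1, 3, 6, 7

1. condition 'seating capacity exceeds 50' holds; fire-suppression system test 33 days ago vs limit 30 → not met
2. ventilation inspection 176 days ago vs limit 180 → met
3. condition 'offers outdoor seating' holds; grease-trap servicing 34 days ago vs limit 30 → not met
4. walk-in cooler temperature (°F) 23 ≤ 38 → met
5. condition 'serves alcohol' does not hold → requirement n/a → met
6. food-handler certified staff 0 < 2 → not met
7. pest-control treatment 39 days ago vs limit 30 → not met
8. open food-safety citations 0 ≤ 0 → met
Not met: 1, 3, 6, 7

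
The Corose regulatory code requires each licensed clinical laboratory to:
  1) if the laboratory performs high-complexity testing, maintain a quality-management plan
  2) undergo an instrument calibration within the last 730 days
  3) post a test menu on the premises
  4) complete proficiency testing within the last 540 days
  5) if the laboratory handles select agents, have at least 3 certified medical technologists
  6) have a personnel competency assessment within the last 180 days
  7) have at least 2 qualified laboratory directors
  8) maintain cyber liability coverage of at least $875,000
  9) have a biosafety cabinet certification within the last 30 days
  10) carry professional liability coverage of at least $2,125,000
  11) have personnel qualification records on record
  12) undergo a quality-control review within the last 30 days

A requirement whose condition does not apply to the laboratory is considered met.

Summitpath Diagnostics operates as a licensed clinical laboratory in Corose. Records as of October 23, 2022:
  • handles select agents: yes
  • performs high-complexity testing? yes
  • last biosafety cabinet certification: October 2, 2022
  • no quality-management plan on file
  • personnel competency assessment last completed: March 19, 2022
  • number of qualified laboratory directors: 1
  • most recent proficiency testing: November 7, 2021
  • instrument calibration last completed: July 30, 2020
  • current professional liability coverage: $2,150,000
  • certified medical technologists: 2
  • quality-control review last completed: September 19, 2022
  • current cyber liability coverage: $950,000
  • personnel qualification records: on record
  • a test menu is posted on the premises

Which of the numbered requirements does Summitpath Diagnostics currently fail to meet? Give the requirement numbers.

1, 2, 5, 6, 7, 12

1. condition 'performs high-complexity testing' holds; quality-management plan absent → not met
2. instrument calibration 815 days ago vs limit 730 → not met
3. test menu present → met
4. proficiency testing 350 days ago vs limit 540 → met
5. condition 'handles select agents' holds; certified medical technologists 2 < 3 → not met
6. personnel competency assessment 218 days ago vs limit 180 → not met
7. qualified laboratory directors 1 < 2 → not met
8. cyber liability coverage $950,000 ≥ $875,000 → met
9. biosafety cabinet certification 21 days ago vs limit 30 → met
10. professional liability coverage $2,150,000 ≥ $2,125,000 → met
11. personnel qualification records present → met
12. quality-control review 34 days ago vs limit 30 → not met
Not met: 1, 2, 5, 6, 7, 12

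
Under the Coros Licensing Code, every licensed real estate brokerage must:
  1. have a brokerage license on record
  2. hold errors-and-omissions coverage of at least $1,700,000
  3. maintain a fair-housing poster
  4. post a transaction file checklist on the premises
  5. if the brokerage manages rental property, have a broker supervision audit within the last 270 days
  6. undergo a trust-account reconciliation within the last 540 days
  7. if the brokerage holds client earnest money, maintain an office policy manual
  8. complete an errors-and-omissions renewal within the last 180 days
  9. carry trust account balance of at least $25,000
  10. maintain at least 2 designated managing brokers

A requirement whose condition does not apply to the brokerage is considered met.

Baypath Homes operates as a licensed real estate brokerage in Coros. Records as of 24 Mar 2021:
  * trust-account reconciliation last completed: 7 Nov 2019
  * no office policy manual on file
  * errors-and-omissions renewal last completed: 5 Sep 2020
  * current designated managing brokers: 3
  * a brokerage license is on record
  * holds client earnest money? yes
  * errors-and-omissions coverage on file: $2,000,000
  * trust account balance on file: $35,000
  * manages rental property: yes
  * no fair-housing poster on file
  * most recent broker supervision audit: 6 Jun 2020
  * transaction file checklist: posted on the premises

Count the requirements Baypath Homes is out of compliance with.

1. brokerage license present → met
2. errors-and-omissions coverage $2,000,000 ≥ $1,700,000 → met
3. fair-housing poster absent → not met
4. transaction file checklist present → met
5. condition 'manages rental property' holds; broker supervision audit 291 days ago vs limit 270 → not met
6. trust-account reconciliation 503 days ago vs limit 540 → met
7. condition 'holds client earnest money' holds; office policy manual absent → not met
8. errors-and-omissions renewal 200 days ago vs limit 180 → not met
9. trust account balance $35,000 ≥ $25,000 → met
10. designated managing brokers 3 ≥ 2 → met
Not met: 4 of 10

4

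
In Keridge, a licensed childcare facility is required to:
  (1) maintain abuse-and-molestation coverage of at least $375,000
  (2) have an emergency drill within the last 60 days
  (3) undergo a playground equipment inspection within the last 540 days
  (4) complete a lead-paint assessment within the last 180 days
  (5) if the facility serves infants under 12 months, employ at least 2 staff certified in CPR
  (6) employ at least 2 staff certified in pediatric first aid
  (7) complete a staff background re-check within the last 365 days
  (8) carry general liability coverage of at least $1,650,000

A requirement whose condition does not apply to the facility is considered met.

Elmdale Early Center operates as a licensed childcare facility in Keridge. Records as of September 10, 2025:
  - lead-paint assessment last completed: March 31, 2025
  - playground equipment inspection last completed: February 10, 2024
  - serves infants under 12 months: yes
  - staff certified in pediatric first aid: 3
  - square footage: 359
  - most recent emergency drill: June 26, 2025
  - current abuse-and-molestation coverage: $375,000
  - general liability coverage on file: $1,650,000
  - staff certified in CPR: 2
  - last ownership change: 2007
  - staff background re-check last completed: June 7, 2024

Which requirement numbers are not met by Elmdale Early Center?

2, 3, 7

1. abuse-and-molestation coverage $375,000 ≥ $375,000 → met
2. emergency drill 76 days ago vs limit 60 → not met
3. playground equipment inspection 578 days ago vs limit 540 → not met
4. lead-paint assessment 163 days ago vs limit 180 → met
5. condition 'serves infants under 12 months' holds; staff certified in CPR 2 ≥ 2 → met
6. staff certified in pediatric first aid 3 ≥ 2 → met
7. staff background re-check 460 days ago vs limit 365 → not met
8. general liability coverage $1,650,000 ≥ $1,650,000 → met
Not met: 2, 3, 7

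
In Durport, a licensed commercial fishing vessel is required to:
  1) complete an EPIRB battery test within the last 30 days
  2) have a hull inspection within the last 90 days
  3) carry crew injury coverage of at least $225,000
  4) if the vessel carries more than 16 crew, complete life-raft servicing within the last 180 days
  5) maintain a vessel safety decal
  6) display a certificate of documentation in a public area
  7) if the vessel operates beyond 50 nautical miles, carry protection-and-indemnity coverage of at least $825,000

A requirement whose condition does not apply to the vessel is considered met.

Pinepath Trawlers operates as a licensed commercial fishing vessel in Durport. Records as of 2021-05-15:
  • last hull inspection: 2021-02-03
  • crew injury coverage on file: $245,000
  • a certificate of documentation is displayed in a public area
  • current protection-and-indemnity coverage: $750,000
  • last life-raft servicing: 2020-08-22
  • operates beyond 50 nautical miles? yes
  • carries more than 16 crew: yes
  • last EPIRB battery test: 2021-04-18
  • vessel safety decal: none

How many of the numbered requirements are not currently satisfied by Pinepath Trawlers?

4

1. EPIRB battery test 27 days ago vs limit 30 → met
2. hull inspection 101 days ago vs limit 90 → not met
3. crew injury coverage $245,000 ≥ $225,000 → met
4. condition 'carries more than 16 crew' holds; life-raft servicing 266 days ago vs limit 180 → not met
5. vessel safety decal absent → not met
6. certificate of documentation present → met
7. condition 'operates beyond 50 nautical miles' holds; protection-and-indemnity coverage $750,000 < $825,000 → not met
Not met: 4 of 7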